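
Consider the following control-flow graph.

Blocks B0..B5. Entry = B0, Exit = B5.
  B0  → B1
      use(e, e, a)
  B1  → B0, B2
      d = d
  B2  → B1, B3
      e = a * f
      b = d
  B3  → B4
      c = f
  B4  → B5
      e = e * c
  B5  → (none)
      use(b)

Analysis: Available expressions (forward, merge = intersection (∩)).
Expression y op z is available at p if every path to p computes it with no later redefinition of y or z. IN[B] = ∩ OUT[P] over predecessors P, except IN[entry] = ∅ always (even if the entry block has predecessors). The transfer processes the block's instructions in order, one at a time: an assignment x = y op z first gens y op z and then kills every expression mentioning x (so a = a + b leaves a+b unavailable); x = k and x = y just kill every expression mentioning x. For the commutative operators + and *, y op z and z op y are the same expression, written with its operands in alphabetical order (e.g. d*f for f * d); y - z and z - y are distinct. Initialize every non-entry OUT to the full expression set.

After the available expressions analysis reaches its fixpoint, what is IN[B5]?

Fixpoint table:
  B0: | IN={} | OUT={}
  B1: | IN={} | OUT={}
  B2: | IN={} | OUT={a*f}
  B3: | IN={a*f} | OUT={a*f}
  B4: | IN={a*f} | OUT={a*f}
  B5: | IN={a*f} | OUT={a*f}

Merge at B5: IN[B5] = OUT[B4] = {a*f}

Answer: {a*f}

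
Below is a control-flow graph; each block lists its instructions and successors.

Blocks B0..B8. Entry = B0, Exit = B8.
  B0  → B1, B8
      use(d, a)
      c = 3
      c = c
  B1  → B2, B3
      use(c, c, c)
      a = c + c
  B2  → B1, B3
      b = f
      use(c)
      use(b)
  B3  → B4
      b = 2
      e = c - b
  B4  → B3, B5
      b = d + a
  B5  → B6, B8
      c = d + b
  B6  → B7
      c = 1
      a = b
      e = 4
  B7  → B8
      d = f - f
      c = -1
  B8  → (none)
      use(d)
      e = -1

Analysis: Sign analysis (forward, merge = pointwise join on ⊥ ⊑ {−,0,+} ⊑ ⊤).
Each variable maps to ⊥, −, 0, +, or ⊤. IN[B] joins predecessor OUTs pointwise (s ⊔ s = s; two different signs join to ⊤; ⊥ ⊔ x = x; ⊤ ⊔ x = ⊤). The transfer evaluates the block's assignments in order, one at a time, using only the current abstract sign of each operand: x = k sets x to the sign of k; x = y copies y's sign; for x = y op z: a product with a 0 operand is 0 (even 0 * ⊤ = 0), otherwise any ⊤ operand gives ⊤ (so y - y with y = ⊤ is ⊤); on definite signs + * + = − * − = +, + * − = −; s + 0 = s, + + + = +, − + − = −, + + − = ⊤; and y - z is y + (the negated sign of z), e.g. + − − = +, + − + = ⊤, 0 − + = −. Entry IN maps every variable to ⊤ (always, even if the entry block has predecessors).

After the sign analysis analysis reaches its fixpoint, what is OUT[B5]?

Answer: {a: +, b: ⊤, c: ⊤, d: ⊤, e: ⊤, f: ⊤}

Trace:
Converged values:
  B0:  IN=(all ⊤)  OUT={c:+; rest ⊤}
  B1:  IN={c:+; rest ⊤}  OUT={a:+, c:+; rest ⊤}
  B2:  IN={a:+, c:+; rest ⊤}  OUT={a:+, c:+; rest ⊤}
  B3:  IN={a:+, c:+; rest ⊤}  OUT={a:+, b:+, c:+; rest ⊤}
  B4:  IN={a:+, b:+, c:+; rest ⊤}  OUT={a:+, c:+; rest ⊤}
  B5:  IN={a:+, c:+; rest ⊤}  OUT={a:+; rest ⊤}
  B6:  IN={a:+; rest ⊤}  OUT={c:+, e:+; rest ⊤}
  B7:  IN={c:+, e:+; rest ⊤}  OUT={c:-, e:+; rest ⊤}
  B8:  IN=(all ⊤)  OUT={e:-; rest ⊤}

Merge at B5: IN[B5] = OUT[B4] = {a: +, b: ⊤, c: +, d: ⊤, e: ⊤, f: ⊤}
Applying B5's transfer function to that IN value gives OUT[B5] (row B5 above).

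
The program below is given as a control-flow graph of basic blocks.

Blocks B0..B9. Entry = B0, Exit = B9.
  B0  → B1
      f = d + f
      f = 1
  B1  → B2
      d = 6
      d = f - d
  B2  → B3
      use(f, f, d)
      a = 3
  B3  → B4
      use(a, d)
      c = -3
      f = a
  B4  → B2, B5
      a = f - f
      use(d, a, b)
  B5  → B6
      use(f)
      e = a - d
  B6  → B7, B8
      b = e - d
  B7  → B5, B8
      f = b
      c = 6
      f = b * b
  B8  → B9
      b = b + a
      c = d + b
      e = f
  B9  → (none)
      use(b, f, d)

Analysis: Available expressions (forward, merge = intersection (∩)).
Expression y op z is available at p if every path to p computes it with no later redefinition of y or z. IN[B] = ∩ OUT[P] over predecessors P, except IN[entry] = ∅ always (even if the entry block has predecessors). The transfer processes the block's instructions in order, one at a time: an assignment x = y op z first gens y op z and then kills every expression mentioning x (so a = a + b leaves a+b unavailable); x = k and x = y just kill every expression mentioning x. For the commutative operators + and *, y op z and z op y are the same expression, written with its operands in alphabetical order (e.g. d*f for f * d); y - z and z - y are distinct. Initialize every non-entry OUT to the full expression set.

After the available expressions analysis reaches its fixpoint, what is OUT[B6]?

Answer: {a-d, e-d}

Working:
Converged values:
  B0:   IN={}   OUT={}
  B1:   IN={}   OUT={}
  B2:   IN={}   OUT={}
  B3:   IN={}   OUT={}
  B4:   IN={}   OUT={f-f}
  B5:   IN={}   OUT={a-d}
  B6:   IN={a-d}   OUT={a-d, e-d}
  B7:   IN={a-d, e-d}   OUT={a-d, b*b, e-d}
  B8:   IN={a-d, e-d}   OUT={a-d, b+d}
  B9:   IN={a-d, b+d}   OUT={a-d, b+d}

Merge at B6: IN[B6] = OUT[B5] = {a-d}
Applying B6's transfer function to that IN value gives OUT[B6] (row B6 above).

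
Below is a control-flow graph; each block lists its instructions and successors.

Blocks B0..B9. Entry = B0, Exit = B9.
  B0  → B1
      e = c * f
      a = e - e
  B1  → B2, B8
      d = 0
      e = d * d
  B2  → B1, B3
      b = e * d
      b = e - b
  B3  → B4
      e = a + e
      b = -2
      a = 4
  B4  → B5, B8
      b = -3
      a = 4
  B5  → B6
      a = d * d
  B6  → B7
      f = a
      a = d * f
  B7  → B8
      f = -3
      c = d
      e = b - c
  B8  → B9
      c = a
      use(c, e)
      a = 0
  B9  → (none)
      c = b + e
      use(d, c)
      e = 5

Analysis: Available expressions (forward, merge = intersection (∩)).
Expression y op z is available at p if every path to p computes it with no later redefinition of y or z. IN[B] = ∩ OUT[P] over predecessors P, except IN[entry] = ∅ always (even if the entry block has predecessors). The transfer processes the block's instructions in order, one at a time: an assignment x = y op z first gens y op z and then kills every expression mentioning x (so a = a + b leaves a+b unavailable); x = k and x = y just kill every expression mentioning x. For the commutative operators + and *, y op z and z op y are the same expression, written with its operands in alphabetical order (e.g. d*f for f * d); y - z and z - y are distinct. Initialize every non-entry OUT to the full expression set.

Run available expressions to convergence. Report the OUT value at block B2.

Converged values:
  B0:  IN={}  OUT={c*f, e-e}
  B1:  IN={c*f}  OUT={c*f, d*d}
  B2:  IN={c*f, d*d}  OUT={c*f, d*d, d*e}
  B3:  IN={c*f, d*d, d*e}  OUT={c*f, d*d}
  B4:  IN={c*f, d*d}  OUT={c*f, d*d}
  B5:  IN={c*f, d*d}  OUT={c*f, d*d}
  B6:  IN={c*f, d*d}  OUT={d*d, d*f}
  B7:  IN={d*d, d*f}  OUT={b-c, d*d}
  B8:  IN={d*d}  OUT={d*d}
  B9:  IN={d*d}  OUT={d*d}

Merge at B2: IN[B2] = OUT[B1] = {c*f, d*d}
Applying B2's transfer function to that IN value gives OUT[B2] (row B2 above).

Answer: {c*f, d*d, d*e}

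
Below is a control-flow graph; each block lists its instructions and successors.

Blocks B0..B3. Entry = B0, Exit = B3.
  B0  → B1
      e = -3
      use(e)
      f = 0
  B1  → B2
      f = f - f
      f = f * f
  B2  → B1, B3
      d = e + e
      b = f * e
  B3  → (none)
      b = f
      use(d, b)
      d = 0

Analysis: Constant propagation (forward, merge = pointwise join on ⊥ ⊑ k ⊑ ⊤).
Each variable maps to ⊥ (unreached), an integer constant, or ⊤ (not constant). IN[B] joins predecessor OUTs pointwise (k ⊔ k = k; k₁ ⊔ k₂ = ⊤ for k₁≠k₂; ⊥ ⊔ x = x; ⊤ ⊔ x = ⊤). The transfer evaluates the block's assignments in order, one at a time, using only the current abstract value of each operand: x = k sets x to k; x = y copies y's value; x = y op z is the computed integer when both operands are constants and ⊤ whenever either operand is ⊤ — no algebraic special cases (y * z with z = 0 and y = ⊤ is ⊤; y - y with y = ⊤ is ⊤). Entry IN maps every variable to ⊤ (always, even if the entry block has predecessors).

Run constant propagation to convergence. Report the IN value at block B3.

Answer: {a: ⊤, b: 0, c: ⊤, d: -6, e: -3, f: 0}

Derivation:
Converged values:
  B0:   IN=(all ⊤)   OUT={e:-3, f:0; rest ⊤}
  B1:   IN={e:-3, f:0; rest ⊤}   OUT={e:-3, f:0; rest ⊤}
  B2:   IN={e:-3, f:0; rest ⊤}   OUT={b:0, d:-6, e:-3, f:0; rest ⊤}
  B3:   IN={b:0, d:-6, e:-3, f:0; rest ⊤}   OUT={b:0, d:0, e:-3, f:0; rest ⊤}

Merge at B3: IN[B3] = OUT[B2] = {a: ⊤, b: 0, c: ⊤, d: -6, e: -3, f: 0}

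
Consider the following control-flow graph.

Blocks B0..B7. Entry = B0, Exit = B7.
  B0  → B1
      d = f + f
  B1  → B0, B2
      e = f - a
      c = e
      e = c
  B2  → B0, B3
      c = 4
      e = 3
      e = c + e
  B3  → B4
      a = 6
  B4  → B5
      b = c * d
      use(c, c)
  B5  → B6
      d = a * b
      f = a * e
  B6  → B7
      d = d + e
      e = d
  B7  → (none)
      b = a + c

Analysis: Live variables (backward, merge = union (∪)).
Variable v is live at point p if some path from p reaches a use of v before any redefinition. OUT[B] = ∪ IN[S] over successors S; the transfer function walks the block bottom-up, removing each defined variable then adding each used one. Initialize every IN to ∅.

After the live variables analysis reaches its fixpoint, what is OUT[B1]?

Answer: {a, d, f}

Derivation:
Fixpoint table:
  B0: | IN={a, f} | OUT={a, d, f}
  B1: | IN={a, d, f} | OUT={a, d, f}
  B2: | IN={a, d, f} | OUT={a, c, d, e, f}
  B3: | IN={c, d, e} | OUT={a, c, d, e}
  B4: | IN={a, c, d, e} | OUT={a, b, c, e}
  B5: | IN={a, b, c, e} | OUT={a, c, d, e}
  B6: | IN={a, c, d, e} | OUT={a, c}
  B7: | IN={a, c} | OUT={}

Merge at B1: OUT[B1] = IN[B0] ⊔ IN[B2] = {a, d, f}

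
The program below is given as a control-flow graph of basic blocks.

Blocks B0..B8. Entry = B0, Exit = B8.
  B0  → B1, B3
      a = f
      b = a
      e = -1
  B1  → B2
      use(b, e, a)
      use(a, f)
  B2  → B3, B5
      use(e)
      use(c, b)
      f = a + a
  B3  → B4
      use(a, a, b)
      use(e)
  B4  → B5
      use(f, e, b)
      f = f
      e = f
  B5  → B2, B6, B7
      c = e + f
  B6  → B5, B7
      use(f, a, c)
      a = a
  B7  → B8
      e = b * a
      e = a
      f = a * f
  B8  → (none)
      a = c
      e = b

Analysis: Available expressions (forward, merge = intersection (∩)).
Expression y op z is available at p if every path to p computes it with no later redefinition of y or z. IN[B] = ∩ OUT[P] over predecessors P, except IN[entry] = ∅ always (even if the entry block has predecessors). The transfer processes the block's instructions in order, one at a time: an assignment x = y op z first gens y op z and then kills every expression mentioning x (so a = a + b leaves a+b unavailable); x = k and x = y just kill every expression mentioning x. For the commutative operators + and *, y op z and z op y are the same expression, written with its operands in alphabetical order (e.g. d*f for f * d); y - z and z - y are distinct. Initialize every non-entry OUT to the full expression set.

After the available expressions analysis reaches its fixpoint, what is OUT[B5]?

Converged values:
  B0:   IN={}   OUT={}
  B1:   IN={}   OUT={}
  B2:   IN={}   OUT={a+a}
  B3:   IN={}   OUT={}
  B4:   IN={}   OUT={}
  B5:   IN={}   OUT={e+f}
  B6:   IN={e+f}   OUT={e+f}
  B7:   IN={e+f}   OUT={a*b}
  B8:   IN={a*b}   OUT={}

Merge at B5: IN[B5] = OUT[B2] ∩ OUT[B4] ∩ OUT[B6] = {}
Applying B5's transfer function to that IN value gives OUT[B5] (row B5 above).

Answer: {e+f}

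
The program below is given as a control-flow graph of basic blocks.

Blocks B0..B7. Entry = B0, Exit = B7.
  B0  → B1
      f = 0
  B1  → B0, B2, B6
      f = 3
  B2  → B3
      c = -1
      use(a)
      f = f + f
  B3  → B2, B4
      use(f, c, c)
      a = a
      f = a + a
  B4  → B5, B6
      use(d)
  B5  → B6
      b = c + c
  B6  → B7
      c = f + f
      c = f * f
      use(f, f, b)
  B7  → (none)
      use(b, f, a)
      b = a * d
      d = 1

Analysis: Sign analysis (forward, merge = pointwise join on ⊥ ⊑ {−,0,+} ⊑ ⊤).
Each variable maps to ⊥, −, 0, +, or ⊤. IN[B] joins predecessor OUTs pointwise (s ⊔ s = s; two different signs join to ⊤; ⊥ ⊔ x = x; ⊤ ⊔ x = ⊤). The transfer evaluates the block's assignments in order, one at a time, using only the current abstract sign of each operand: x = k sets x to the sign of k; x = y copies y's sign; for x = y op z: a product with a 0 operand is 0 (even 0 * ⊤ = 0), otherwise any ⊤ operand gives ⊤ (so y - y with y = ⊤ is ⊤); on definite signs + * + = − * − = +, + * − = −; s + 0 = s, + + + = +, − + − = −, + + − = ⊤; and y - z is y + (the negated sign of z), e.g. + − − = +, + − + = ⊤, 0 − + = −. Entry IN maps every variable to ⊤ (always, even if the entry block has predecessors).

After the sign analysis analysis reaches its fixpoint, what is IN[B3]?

Answer: {a: ⊤, b: ⊤, c: -, d: ⊤, e: ⊤, f: ⊤}

Derivation:
Converged values:
  B0:   IN=(all ⊤)   OUT={f:0; rest ⊤}
  B1:   IN={f:0; rest ⊤}   OUT={f:+; rest ⊤}
  B2:   IN=(all ⊤)   OUT={c:-; rest ⊤}
  B3:   IN={c:-; rest ⊤}   OUT={c:-; rest ⊤}
  B4:   IN={c:-; rest ⊤}   OUT={c:-; rest ⊤}
  B5:   IN={c:-; rest ⊤}   OUT={b:-, c:-; rest ⊤}
  B6:   IN=(all ⊤)   OUT=(all ⊤)
  B7:   IN=(all ⊤)   OUT={d:+; rest ⊤}

Merge at B3: IN[B3] = OUT[B2] = {a: ⊤, b: ⊤, c: -, d: ⊤, e: ⊤, f: ⊤}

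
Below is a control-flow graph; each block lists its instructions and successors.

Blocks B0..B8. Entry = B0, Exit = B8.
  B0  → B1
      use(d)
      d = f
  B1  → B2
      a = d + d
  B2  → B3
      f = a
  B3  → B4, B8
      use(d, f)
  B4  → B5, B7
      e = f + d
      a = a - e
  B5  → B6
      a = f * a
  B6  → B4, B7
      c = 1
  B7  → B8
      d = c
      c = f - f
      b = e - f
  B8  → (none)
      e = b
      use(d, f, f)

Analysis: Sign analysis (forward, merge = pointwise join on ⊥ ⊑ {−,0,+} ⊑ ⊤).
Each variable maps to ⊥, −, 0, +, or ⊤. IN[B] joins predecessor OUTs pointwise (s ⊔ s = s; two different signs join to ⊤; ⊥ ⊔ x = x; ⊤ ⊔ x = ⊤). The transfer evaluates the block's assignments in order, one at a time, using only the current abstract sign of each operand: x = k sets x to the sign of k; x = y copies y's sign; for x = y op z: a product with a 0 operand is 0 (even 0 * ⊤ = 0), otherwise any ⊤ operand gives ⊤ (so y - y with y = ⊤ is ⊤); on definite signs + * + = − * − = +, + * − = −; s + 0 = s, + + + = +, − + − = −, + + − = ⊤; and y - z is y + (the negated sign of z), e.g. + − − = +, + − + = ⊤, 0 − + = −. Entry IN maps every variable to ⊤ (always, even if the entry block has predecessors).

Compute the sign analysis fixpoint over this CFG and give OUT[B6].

Converged values:
  B0: | IN=(all ⊤) | OUT=(all ⊤)
  B1: | IN=(all ⊤) | OUT=(all ⊤)
  B2: | IN=(all ⊤) | OUT=(all ⊤)
  B3: | IN=(all ⊤) | OUT=(all ⊤)
  B4: | IN=(all ⊤) | OUT=(all ⊤)
  B5: | IN=(all ⊤) | OUT=(all ⊤)
  B6: | IN=(all ⊤) | OUT={c:+; rest ⊤}
  B7: | IN=(all ⊤) | OUT=(all ⊤)
  B8: | IN=(all ⊤) | OUT=(all ⊤)

Merge at B6: IN[B6] = OUT[B5] = {a: ⊤, b: ⊤, c: ⊤, d: ⊤, e: ⊤, f: ⊤}
Applying B6's transfer function to that IN value gives OUT[B6] (row B6 above).

Answer: {a: ⊤, b: ⊤, c: +, d: ⊤, e: ⊤, f: ⊤}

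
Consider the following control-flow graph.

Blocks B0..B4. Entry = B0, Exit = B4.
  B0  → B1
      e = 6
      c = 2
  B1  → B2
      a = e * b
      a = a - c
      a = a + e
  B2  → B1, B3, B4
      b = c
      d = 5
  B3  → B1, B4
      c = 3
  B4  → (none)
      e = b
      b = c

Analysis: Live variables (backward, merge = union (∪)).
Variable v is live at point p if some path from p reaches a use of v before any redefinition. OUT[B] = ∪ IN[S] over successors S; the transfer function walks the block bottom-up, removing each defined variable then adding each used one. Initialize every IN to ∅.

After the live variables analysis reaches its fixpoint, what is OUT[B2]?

Fixpoint table:
  B0: | IN={b} | OUT={b, c, e}
  B1: | IN={b, c, e} | OUT={c, e}
  B2: | IN={c, e} | OUT={b, c, e}
  B3: | IN={b, e} | OUT={b, c, e}
  B4: | IN={b, c} | OUT={}

Merge at B2: OUT[B2] = IN[B1] ⊔ IN[B3] ⊔ IN[B4] = {b, c, e}

Answer: {b, c, e}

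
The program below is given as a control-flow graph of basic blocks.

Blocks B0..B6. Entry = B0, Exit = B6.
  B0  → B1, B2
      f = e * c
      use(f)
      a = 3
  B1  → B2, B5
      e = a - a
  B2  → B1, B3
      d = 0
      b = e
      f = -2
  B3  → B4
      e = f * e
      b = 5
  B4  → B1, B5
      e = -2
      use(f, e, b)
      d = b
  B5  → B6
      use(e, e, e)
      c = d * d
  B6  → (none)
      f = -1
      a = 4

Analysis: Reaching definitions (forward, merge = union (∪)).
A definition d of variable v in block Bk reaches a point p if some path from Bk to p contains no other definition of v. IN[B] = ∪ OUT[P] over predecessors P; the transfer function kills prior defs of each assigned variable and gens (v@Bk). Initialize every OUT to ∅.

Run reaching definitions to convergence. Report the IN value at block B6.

Answer: {a@B0, b@B2, b@B3, c@B5, d@B2, d@B4, e@B1, e@B4, f@B0, f@B2}

Working:
Fixpoint table:
  B0: | IN={} | OUT={a@B0, f@B0}
  B1: | IN={a@B0, b@B2, b@B3, d@B2, d@B4, e@B1, e@B4, f@B0, f@B2} | OUT={a@B0, b@B2, b@B3, d@B2, d@B4, e@B1, f@B0, f@B2}
  B2: | IN={a@B0, b@B2, b@B3, d@B2, d@B4, e@B1, f@B0, f@B2} | OUT={a@B0, b@B2, d@B2, e@B1, f@B2}
  B3: | IN={a@B0, b@B2, d@B2, e@B1, f@B2} | OUT={a@B0, b@B3, d@B2, e@B3, f@B2}
  B4: | IN={a@B0, b@B3, d@B2, e@B3, f@B2} | OUT={a@B0, b@B3, d@B4, e@B4, f@B2}
  B5: | IN={a@B0, b@B2, b@B3, d@B2, d@B4, e@B1, e@B4, f@B0, f@B2} | OUT={a@B0, b@B2, b@B3, c@B5, d@B2, d@B4, e@B1, e@B4, f@B0, f@B2}
  B6: | IN={a@B0, b@B2, b@B3, c@B5, d@B2, d@B4, e@B1, e@B4, f@B0, f@B2} | OUT={a@B6, b@B2, b@B3, c@B5, d@B2, d@B4, e@B1, e@B4, f@B6}

Merge at B6: IN[B6] = OUT[B5] = {a@B0, b@B2, b@B3, c@B5, d@B2, d@B4, e@B1, e@B4, f@B0, f@B2}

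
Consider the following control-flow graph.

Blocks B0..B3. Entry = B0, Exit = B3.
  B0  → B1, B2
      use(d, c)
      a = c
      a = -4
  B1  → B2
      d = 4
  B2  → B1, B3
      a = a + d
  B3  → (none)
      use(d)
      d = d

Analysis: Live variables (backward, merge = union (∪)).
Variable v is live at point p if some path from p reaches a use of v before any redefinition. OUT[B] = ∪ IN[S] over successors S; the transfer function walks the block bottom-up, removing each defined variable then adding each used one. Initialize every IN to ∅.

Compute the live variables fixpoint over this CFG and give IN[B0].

Answer: {c, d}

Trace:
Converged values:
  B0:  IN={c, d}  OUT={a, d}
  B1:  IN={a}  OUT={a, d}
  B2:  IN={a, d}  OUT={a, d}
  B3:  IN={d}  OUT={}

Merge at B0: OUT[B0] = IN[B1] ⊔ IN[B2] = {a, d}
Applying B0's transfer function to that OUT value gives IN[B0] (row B0 above).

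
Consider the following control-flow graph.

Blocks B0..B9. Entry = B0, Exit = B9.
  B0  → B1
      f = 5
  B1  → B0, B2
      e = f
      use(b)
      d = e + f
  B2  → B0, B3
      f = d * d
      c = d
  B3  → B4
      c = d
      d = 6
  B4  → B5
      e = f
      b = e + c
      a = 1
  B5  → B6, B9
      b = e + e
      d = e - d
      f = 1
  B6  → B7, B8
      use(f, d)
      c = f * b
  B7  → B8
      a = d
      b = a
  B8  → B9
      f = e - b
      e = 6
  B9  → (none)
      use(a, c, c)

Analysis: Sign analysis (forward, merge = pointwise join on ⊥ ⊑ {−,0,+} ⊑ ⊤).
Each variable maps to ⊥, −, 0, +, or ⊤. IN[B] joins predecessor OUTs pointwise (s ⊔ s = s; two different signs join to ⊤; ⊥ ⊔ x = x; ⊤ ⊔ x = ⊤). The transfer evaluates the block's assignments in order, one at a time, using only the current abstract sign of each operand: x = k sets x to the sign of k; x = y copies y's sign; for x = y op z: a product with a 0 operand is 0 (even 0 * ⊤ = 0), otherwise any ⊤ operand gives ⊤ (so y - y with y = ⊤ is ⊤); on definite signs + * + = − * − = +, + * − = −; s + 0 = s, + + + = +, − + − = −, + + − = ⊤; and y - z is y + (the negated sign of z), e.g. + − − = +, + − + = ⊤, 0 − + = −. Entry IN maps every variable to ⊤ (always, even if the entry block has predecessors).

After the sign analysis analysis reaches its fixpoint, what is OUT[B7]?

Converged values:
  B0:  IN=(all ⊤)  OUT={f:+; rest ⊤}
  B1:  IN={f:+; rest ⊤}  OUT={d:+, e:+, f:+; rest ⊤}
  B2:  IN={d:+, e:+, f:+; rest ⊤}  OUT={c:+, d:+, e:+, f:+; rest ⊤}
  B3:  IN={c:+, d:+, e:+, f:+; rest ⊤}  OUT={c:+, d:+, e:+, f:+; rest ⊤}
  B4:  IN={c:+, d:+, e:+, f:+; rest ⊤}  OUT={a:+, b:+, c:+, d:+, e:+, f:+; rest ⊤}
  B5:  IN={a:+, b:+, c:+, d:+, e:+, f:+; rest ⊤}  OUT={a:+, b:+, c:+, e:+, f:+; rest ⊤}
  B6:  IN={a:+, b:+, c:+, e:+, f:+; rest ⊤}  OUT={a:+, b:+, c:+, e:+, f:+; rest ⊤}
  B7:  IN={a:+, b:+, c:+, e:+, f:+; rest ⊤}  OUT={c:+, e:+, f:+; rest ⊤}
  B8:  IN={c:+, e:+, f:+; rest ⊤}  OUT={c:+, e:+; rest ⊤}
  B9:  IN={c:+, e:+; rest ⊤}  OUT={c:+, e:+; rest ⊤}

Merge at B7: IN[B7] = OUT[B6] = {a: +, b: +, c: +, d: ⊤, e: +, f: +}
Applying B7's transfer function to that IN value gives OUT[B7] (row B7 above).

Answer: {a: ⊤, b: ⊤, c: +, d: ⊤, e: +, f: +}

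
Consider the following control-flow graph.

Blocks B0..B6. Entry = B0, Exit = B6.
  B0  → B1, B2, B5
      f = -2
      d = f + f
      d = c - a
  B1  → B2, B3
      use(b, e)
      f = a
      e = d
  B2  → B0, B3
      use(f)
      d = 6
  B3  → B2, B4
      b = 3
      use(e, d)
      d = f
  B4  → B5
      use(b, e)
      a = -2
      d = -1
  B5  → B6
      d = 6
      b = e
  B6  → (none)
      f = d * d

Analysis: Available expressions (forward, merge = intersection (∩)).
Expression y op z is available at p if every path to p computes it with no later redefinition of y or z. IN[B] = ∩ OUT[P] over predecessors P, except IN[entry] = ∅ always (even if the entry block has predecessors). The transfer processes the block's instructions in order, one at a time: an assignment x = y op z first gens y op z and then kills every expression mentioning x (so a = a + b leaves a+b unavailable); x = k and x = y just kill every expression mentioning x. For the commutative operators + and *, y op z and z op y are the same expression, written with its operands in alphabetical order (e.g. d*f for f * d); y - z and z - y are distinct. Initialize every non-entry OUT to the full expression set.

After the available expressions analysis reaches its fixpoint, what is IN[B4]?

Per-block solution:
  B0:   IN={}   OUT={c-a, f+f}
  B1:   IN={c-a, f+f}   OUT={c-a}
  B2:   IN={c-a}   OUT={c-a}
  B3:   IN={c-a}   OUT={c-a}
  B4:   IN={c-a}   OUT={}
  B5:   IN={}   OUT={}
  B6:   IN={}   OUT={d*d}

Merge at B4: IN[B4] = OUT[B3] = {c-a}

Answer: {c-a}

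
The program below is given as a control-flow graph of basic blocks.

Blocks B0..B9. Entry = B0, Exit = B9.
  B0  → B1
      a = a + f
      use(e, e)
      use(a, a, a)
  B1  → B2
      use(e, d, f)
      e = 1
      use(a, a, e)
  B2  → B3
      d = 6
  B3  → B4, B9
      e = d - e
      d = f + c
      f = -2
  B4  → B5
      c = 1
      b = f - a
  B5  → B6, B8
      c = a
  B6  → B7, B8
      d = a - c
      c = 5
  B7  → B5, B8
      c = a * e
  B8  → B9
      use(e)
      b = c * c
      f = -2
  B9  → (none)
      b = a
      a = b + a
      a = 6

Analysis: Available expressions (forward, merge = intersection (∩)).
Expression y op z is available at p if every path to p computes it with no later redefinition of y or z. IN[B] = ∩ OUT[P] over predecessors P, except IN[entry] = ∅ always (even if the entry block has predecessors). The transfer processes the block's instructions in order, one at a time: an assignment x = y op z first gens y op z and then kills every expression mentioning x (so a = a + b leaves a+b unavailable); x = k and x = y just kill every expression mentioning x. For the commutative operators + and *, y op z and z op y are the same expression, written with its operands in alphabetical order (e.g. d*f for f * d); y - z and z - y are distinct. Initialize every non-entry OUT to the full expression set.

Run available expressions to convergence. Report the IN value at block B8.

Answer: {f-a}

Working:
Fixpoint table:
  B0:  IN={}  OUT={}
  B1:  IN={}  OUT={}
  B2:  IN={}  OUT={}
  B3:  IN={}  OUT={}
  B4:  IN={}  OUT={f-a}
  B5:  IN={f-a}  OUT={f-a}
  B6:  IN={f-a}  OUT={f-a}
  B7:  IN={f-a}  OUT={a*e, f-a}
  B8:  IN={f-a}  OUT={c*c}
  B9:  IN={}  OUT={}

Merge at B8: IN[B8] = OUT[B5] ∩ OUT[B6] ∩ OUT[B7] = {f-a}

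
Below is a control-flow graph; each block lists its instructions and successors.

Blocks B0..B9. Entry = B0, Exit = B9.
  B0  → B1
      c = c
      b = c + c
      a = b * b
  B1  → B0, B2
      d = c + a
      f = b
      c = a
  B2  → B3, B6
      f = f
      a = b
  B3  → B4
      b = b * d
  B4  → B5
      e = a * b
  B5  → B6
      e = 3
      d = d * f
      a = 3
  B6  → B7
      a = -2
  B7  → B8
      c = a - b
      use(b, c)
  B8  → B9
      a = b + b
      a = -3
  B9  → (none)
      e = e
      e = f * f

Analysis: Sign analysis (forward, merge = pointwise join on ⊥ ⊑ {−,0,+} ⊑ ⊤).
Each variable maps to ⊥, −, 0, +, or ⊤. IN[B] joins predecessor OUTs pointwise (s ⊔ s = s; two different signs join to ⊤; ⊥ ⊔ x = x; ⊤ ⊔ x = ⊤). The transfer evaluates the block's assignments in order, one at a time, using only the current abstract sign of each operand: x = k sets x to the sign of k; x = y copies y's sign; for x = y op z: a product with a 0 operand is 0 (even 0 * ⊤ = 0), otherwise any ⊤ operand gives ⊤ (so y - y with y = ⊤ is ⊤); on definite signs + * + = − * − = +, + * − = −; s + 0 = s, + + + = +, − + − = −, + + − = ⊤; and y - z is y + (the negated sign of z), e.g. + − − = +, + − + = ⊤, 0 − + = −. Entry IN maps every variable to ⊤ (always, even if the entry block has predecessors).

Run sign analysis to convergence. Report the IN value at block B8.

Answer: {a: -, b: ⊤, c: ⊤, d: ⊤, e: ⊤, f: ⊤}

Trace:
Converged values:
  B0:   IN=(all ⊤)   OUT=(all ⊤)
  B1:   IN=(all ⊤)   OUT=(all ⊤)
  B2:   IN=(all ⊤)   OUT=(all ⊤)
  B3:   IN=(all ⊤)   OUT=(all ⊤)
  B4:   IN=(all ⊤)   OUT=(all ⊤)
  B5:   IN=(all ⊤)   OUT={a:+, e:+; rest ⊤}
  B6:   IN=(all ⊤)   OUT={a:-; rest ⊤}
  B7:   IN={a:-; rest ⊤}   OUT={a:-; rest ⊤}
  B8:   IN={a:-; rest ⊤}   OUT={a:-; rest ⊤}
  B9:   IN={a:-; rest ⊤}   OUT={a:-; rest ⊤}

Merge at B8: IN[B8] = OUT[B7] = {a: -, b: ⊤, c: ⊤, d: ⊤, e: ⊤, f: ⊤}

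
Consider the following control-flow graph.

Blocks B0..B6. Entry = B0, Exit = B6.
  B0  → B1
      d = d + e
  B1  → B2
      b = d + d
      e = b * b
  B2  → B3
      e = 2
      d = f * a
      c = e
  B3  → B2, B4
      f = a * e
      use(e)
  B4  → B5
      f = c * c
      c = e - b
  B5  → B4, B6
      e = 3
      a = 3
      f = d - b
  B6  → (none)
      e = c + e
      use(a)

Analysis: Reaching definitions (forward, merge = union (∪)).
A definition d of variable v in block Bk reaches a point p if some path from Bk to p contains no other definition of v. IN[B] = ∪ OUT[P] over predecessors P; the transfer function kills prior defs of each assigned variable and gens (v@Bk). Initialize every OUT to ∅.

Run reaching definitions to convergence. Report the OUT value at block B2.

Fixpoint table:
  B0: | IN={} | OUT={d@B0}
  B1: | IN={d@B0} | OUT={b@B1, d@B0, e@B1}
  B2: | IN={b@B1, c@B2, d@B0, d@B2, e@B1, e@B2, f@B3} | OUT={b@B1, c@B2, d@B2, e@B2, f@B3}
  B3: | IN={b@B1, c@B2, d@B2, e@B2, f@B3} | OUT={b@B1, c@B2, d@B2, e@B2, f@B3}
  B4: | IN={a@B5, b@B1, c@B2, c@B4, d@B2, e@B2, e@B5, f@B3, f@B5} | OUT={a@B5, b@B1, c@B4, d@B2, e@B2, e@B5, f@B4}
  B5: | IN={a@B5, b@B1, c@B4, d@B2, e@B2, e@B5, f@B4} | OUT={a@B5, b@B1, c@B4, d@B2, e@B5, f@B5}
  B6: | IN={a@B5, b@B1, c@B4, d@B2, e@B5, f@B5} | OUT={a@B5, b@B1, c@B4, d@B2, e@B6, f@B5}

Merge at B2: IN[B2] = OUT[B1] ⊔ OUT[B3] = {b@B1, c@B2, d@B0, d@B2, e@B1, e@B2, f@B3}
Applying B2's transfer function to that IN value gives OUT[B2] (row B2 above).

Answer: {b@B1, c@B2, d@B2, e@B2, f@B3}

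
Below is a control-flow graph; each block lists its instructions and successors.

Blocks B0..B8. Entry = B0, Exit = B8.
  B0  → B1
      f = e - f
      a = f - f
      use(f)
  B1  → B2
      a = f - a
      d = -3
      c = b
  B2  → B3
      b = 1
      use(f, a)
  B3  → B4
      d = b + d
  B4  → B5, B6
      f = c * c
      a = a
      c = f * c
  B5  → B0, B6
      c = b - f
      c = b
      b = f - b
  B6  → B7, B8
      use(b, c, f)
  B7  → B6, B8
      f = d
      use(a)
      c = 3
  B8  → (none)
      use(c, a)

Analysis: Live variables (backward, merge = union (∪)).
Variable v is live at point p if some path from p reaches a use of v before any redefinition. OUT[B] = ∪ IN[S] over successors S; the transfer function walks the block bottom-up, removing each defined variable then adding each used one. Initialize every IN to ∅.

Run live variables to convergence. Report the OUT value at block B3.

Answer: {a, b, c, d, e}

Working:
Per-block solution:
  B0:  IN={b, e, f}  OUT={a, b, e, f}
  B1:  IN={a, b, e, f}  OUT={a, c, d, e, f}
  B2:  IN={a, c, d, e, f}  OUT={a, b, c, d, e}
  B3:  IN={a, b, c, d, e}  OUT={a, b, c, d, e}
  B4:  IN={a, b, c, d, e}  OUT={a, b, c, d, e, f}
  B5:  IN={a, b, d, e, f}  OUT={a, b, c, d, e, f}
  B6:  IN={a, b, c, d, f}  OUT={a, b, c, d}
  B7:  IN={a, b, d}  OUT={a, b, c, d, f}
  B8:  IN={a, c}  OUT={}

Merge at B3: OUT[B3] = IN[B4] = {a, b, c, d, e}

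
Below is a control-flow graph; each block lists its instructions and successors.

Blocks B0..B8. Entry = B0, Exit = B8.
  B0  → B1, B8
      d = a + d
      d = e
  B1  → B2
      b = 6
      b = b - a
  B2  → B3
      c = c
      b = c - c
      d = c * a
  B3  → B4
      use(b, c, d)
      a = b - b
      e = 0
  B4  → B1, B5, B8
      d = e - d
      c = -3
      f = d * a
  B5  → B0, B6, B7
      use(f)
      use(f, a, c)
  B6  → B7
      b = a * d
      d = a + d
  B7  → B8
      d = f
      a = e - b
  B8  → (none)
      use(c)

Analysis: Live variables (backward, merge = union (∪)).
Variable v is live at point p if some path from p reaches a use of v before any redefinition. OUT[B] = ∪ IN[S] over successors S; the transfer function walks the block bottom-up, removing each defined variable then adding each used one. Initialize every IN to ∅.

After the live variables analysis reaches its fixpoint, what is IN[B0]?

Converged values:
  B0:   IN={a, c, d, e}   OUT={a, c}
  B1:   IN={a, c}   OUT={a, c}
  B2:   IN={a, c}   OUT={b, c, d}
  B3:   IN={b, c, d}   OUT={a, b, d, e}
  B4:   IN={a, b, d, e}   OUT={a, b, c, d, e, f}
  B5:   IN={a, b, c, d, e, f}   OUT={a, b, c, d, e, f}
  B6:   IN={a, c, d, e, f}   OUT={b, c, e, f}
  B7:   IN={b, c, e, f}   OUT={c}
  B8:   IN={c}   OUT={}

Merge at B0: OUT[B0] = IN[B1] ⊔ IN[B8] = {a, c}
Applying B0's transfer function to that OUT value gives IN[B0] (row B0 above).

Answer: {a, c, d, e}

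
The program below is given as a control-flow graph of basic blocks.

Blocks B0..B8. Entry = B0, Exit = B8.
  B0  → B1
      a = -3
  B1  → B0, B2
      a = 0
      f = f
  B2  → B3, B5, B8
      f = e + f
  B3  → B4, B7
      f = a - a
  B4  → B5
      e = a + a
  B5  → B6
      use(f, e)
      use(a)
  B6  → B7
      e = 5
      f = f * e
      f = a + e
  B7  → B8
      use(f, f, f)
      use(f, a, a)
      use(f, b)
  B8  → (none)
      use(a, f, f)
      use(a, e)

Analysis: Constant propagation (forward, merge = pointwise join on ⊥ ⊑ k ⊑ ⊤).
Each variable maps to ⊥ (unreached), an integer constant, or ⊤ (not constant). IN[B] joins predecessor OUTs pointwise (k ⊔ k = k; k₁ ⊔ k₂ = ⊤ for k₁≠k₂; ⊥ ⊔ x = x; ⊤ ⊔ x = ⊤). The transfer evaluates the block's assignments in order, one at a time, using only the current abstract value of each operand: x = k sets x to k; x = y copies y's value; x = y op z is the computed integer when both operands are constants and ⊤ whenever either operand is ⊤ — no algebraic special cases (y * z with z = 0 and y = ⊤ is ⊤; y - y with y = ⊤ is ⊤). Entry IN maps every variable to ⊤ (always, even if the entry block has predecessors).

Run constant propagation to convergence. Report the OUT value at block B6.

Answer: {a: 0, b: ⊤, c: ⊤, d: ⊤, e: 5, f: 5}

Working:
Fixpoint table:
  B0:  IN=(all ⊤)  OUT={a:-3; rest ⊤}
  B1:  IN={a:-3; rest ⊤}  OUT={a:0; rest ⊤}
  B2:  IN={a:0; rest ⊤}  OUT={a:0; rest ⊤}
  B3:  IN={a:0; rest ⊤}  OUT={a:0, f:0; rest ⊤}
  B4:  IN={a:0, f:0; rest ⊤}  OUT={a:0, e:0, f:0; rest ⊤}
  B5:  IN={a:0; rest ⊤}  OUT={a:0; rest ⊤}
  B6:  IN={a:0; rest ⊤}  OUT={a:0, e:5, f:5; rest ⊤}
  B7:  IN={a:0; rest ⊤}  OUT={a:0; rest ⊤}
  B8:  IN={a:0; rest ⊤}  OUT={a:0; rest ⊤}

Merge at B6: IN[B6] = OUT[B5] = {a: 0, b: ⊤, c: ⊤, d: ⊤, e: ⊤, f: ⊤}
Applying B6's transfer function to that IN value gives OUT[B6] (row B6 above).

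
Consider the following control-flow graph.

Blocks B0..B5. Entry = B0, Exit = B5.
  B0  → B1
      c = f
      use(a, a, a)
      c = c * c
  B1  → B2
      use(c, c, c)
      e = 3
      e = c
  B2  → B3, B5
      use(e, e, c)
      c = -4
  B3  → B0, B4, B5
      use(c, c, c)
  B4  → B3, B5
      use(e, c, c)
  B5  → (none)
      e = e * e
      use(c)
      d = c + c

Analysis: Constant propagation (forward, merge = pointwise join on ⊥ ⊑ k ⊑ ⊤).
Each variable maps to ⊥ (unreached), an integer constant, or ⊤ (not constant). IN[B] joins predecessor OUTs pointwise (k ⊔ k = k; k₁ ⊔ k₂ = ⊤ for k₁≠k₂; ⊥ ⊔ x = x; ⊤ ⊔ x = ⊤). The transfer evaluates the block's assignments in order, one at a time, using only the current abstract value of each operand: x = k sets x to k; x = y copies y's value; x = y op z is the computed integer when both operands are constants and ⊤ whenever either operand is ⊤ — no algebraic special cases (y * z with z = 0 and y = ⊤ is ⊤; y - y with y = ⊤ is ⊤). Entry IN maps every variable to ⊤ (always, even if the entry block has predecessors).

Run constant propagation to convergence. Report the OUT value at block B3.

Answer: {a: ⊤, b: ⊤, c: -4, d: ⊤, e: ⊤, f: ⊤}

Working:
Per-block solution:
  B0: | IN=(all ⊤) | OUT=(all ⊤)
  B1: | IN=(all ⊤) | OUT=(all ⊤)
  B2: | IN=(all ⊤) | OUT={c:-4; rest ⊤}
  B3: | IN={c:-4; rest ⊤} | OUT={c:-4; rest ⊤}
  B4: | IN={c:-4; rest ⊤} | OUT={c:-4; rest ⊤}
  B5: | IN={c:-4; rest ⊤} | OUT={c:-4, d:-8; rest ⊤}

Merge at B3: IN[B3] = OUT[B2] ⊔ OUT[B4] = {a: ⊤, b: ⊤, c: -4, d: ⊤, e: ⊤, f: ⊤}
Applying B3's transfer function to that IN value gives OUT[B3] (row B3 above).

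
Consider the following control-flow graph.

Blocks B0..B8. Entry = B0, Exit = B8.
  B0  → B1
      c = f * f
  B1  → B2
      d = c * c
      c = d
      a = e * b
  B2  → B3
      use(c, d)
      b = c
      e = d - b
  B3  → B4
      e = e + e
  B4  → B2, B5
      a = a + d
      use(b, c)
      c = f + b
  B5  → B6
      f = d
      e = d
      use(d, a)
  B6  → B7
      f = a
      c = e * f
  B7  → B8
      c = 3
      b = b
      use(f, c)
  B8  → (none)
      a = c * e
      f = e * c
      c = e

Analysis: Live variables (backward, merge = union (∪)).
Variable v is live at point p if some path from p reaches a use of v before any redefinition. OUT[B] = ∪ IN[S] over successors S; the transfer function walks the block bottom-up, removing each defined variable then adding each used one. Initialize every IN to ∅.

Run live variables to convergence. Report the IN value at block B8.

Answer: {c, e}

Working:
Per-block solution:
  B0: | IN={b, e, f} | OUT={b, c, e, f}
  B1: | IN={b, c, e, f} | OUT={a, c, d, f}
  B2: | IN={a, c, d, f} | OUT={a, b, c, d, e, f}
  B3: | IN={a, b, c, d, e, f} | OUT={a, b, c, d, f}
  B4: | IN={a, b, c, d, f} | OUT={a, b, c, d, f}
  B5: | IN={a, b, d} | OUT={a, b, e}
  B6: | IN={a, b, e} | OUT={b, e, f}
  B7: | IN={b, e, f} | OUT={c, e}
  B8: | IN={c, e} | OUT={}

B8 is the boundary node: OUT[B8] = {}
Applying B8's transfer function to that OUT value gives IN[B8] (row B8 above).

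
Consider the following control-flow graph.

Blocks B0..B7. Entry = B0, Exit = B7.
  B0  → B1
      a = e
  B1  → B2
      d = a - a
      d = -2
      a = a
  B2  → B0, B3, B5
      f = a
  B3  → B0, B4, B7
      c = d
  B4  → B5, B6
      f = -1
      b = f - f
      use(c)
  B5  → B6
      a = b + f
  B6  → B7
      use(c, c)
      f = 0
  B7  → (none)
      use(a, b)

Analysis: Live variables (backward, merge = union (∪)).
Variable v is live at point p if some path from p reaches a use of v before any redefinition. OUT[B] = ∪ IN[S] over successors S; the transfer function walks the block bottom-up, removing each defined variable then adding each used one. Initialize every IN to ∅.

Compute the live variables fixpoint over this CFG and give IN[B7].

Answer: {a, b}

Derivation:
Per-block solution:
  B0: | IN={b, c, e} | OUT={a, b, c, e}
  B1: | IN={a, b, c, e} | OUT={a, b, c, d, e}
  B2: | IN={a, b, c, d, e} | OUT={a, b, c, d, e, f}
  B3: | IN={a, b, d, e} | OUT={a, b, c, e}
  B4: | IN={a, c} | OUT={a, b, c, f}
  B5: | IN={b, c, f} | OUT={a, b, c}
  B6: | IN={a, b, c} | OUT={a, b}
  B7: | IN={a, b} | OUT={}

B7 is the boundary node: OUT[B7] = {}
Applying B7's transfer function to that OUT value gives IN[B7] (row B7 above).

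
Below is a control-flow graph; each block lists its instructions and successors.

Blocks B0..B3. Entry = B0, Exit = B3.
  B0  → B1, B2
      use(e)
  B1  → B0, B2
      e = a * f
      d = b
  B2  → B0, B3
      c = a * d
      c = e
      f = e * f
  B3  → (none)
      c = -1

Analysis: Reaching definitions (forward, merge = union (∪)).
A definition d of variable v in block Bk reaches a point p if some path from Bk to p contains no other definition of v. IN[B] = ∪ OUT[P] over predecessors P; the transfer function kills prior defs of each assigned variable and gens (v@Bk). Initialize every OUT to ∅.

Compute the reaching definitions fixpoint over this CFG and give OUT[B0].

Per-block solution:
  B0: | IN={c@B2, d@B1, e@B1, f@B2} | OUT={c@B2, d@B1, e@B1, f@B2}
  B1: | IN={c@B2, d@B1, e@B1, f@B2} | OUT={c@B2, d@B1, e@B1, f@B2}
  B2: | IN={c@B2, d@B1, e@B1, f@B2} | OUT={c@B2, d@B1, e@B1, f@B2}
  B3: | IN={c@B2, d@B1, e@B1, f@B2} | OUT={c@B3, d@B1, e@B1, f@B2}

Merge at B0 (entry node, so the boundary value {} is joined with the incoming edge(s)): IN[B0] = {} ⊔ OUT[B1] ⊔ OUT[B2] = {c@B2, d@B1, e@B1, f@B2}
Applying B0's transfer function to that IN value gives OUT[B0] (row B0 above).

Answer: {c@B2, d@B1, e@B1, f@B2}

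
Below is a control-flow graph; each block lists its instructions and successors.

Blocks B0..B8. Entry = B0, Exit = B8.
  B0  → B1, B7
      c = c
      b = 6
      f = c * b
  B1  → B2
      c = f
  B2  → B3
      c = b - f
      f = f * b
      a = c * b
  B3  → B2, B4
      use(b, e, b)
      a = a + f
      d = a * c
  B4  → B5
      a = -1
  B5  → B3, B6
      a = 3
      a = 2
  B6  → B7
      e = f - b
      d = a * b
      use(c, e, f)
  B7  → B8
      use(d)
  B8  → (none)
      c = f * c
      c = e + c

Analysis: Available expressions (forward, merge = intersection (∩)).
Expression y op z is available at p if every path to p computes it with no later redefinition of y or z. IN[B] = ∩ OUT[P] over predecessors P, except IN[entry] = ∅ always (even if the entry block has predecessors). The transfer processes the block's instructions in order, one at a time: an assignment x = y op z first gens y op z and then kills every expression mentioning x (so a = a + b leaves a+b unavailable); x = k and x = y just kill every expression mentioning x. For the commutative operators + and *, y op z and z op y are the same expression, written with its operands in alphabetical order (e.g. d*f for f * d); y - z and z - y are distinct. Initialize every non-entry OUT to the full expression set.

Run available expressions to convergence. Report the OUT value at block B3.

Converged values:
  B0: | IN={} | OUT={b*c}
  B1: | IN={b*c} | OUT={}
  B2: | IN={} | OUT={b*c}
  B3: | IN={b*c} | OUT={a*c, b*c}
  B4: | IN={a*c, b*c} | OUT={b*c}
  B5: | IN={b*c} | OUT={b*c}
  B6: | IN={b*c} | OUT={a*b, b*c, f-b}
  B7: | IN={b*c} | OUT={b*c}
  B8: | IN={b*c} | OUT={}

Merge at B3: IN[B3] = OUT[B2] ∩ OUT[B5] = {b*c}
Applying B3's transfer function to that IN value gives OUT[B3] (row B3 above).

Answer: {a*c, b*c}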